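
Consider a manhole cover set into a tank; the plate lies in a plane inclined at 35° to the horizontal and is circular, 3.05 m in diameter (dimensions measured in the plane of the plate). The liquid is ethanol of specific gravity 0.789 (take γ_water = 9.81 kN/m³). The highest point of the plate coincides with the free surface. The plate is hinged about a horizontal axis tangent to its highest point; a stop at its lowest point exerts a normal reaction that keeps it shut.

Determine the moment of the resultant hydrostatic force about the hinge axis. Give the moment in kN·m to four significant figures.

M ≈ 94.29 kN·m

γ = 0.789 × 9.81 = 7.74009 kN/m³.
Let θ = 35° be the plate's angle to the horizontal; measure y along the incline from where the plane meets the free surface. Vertical depth h = y·sinθ with sinθ = 0.573576.
The centroid is at the centre, 1.525 m below the top of the plate, so y_c = 1.525 m and h_c = 1.525 × 0.573576 = 0.874703 m.
A = π(1.525)² = 7.30617 m².
Resultant F = γ·h_c·A = 7.74009 × 0.874703 × 7.30617 = 49.4648 kN.
I_c = πr⁴/4 = π × 1.525⁴/4 = 4.24785 m⁴.
Centre of pressure: y_p = y_c + I_c/(y_c·A) = 1.525 + 4.24785/(1.525 × 7.30617) = 1.525 + 0.38125 = 1.90625 m along the plane.
The resultant acts 1.525 + 0.38125 = 1.90625 m (along the plate) below the hinge at the top edge, so the moment about the hinge is M = F × 1.90625 = 49.4648 × 1.90625 = 94.2923 kN·m.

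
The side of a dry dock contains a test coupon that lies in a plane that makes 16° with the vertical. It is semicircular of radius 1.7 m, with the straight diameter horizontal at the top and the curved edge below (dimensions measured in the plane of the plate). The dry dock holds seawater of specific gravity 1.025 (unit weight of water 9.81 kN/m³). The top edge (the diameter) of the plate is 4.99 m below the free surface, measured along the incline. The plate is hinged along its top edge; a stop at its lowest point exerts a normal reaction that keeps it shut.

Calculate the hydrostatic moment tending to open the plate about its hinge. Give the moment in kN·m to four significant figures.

M ≈ 189.7 kN·m

γ = 1.025 × 9.81 = 10.05525 kN/m³.
The plate makes 16° with the vertical, i.e. θ = 90° − 16° = 74° to the horizontal. Measuring y along the incline from the free-surface line, vertical depth h = y·sinθ with sinθ = 0.961262.
The centroid of a semicircle lies 4r/(3π) = 0.721502 m from the diameter, here below the top edge, so y_c = 4.99 + 0.721502 = 5.7115 m and h_c = 5.7115 × 0.961262 = 5.49025 m.
A = πr²/2 = π × 1.7²/2 = 4.5396 m².
Resultant F = γ·h_c·A = 10.05525 × 5.49025 × 4.5396 = 250.612 kN.
I_c = (π/8 − 8/(9π))·r⁴ = 0.109757 × 1.7⁴ = 0.916701 m⁴.
Centre of pressure: y_p = y_c + I_c/(y_c·A) = 5.7115 + 0.916701/(5.7115 × 4.5396) = 5.7115 + 0.0353557 = 5.74686 m along the plane.
The resultant acts 0.721502 + 0.0353557 = 0.756858 m (along the plate) below the hinge at the top edge, so the moment about the hinge is M = F × 0.756858 = 250.612 × 0.756858 = 189.678 kN·m.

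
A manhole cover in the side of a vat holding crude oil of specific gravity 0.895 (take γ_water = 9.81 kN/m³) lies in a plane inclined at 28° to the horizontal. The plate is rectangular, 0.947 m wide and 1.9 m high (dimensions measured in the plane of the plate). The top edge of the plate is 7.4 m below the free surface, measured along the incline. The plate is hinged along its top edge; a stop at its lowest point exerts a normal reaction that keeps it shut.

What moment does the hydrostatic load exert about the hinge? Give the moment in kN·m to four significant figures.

M ≈ 61.06 kN·m

γ = 0.895 × 9.81 = 8.77995 kN/m³.
Let θ = 28° be the plate's angle to the horizontal; measure y along the incline from where the plane meets the free surface. Vertical depth h = y·sinθ with sinθ = 0.469472.
The centroid lies 1.9/2 = 0.95 m below the top edge, so y_c = 7.4 + 0.95 = 8.35 m and h_c = 8.35 × 0.469472 = 3.92009 m.
A = 0.947 × 1.9 = 1.7993 m².
Resultant F = γ·h_c·A = 8.77995 × 3.92009 × 1.7993 = 61.9287 kN.
I_c = b·h³/12 = 0.947 × 1.9³/12 = 0.541289 m⁴.
Centre of pressure: y_p = y_c + I_c/(y_c·A) = 8.35 + 0.541289/(8.35 × 1.7993) = 8.35 + 0.0360279 = 8.38603 m along the plane.
The resultant acts 0.95 + 0.0360279 = 0.986028 m (along the plate) below the hinge at the top edge, so the moment about the hinge is M = F × 0.986028 = 61.9287 × 0.986028 = 61.0634 kN·m.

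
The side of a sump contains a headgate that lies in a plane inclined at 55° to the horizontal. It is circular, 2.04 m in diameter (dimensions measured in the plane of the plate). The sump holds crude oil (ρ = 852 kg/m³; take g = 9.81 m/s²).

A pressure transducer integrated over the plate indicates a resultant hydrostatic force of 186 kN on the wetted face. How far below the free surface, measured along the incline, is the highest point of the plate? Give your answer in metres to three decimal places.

γ = ρg = 852 × 9.81 / 1000 = 8.35812 kN/m³.
A = π(1.02)² = 3.26851 m².
From F = γ·h_c·A, the centroid depth is h_c = 186/(8.35812 × 3.26851) = 6.80855 m.
Let θ = 55° be the plate's angle to the horizontal; measure y along the incline from where the plane meets the free surface. Vertical depth h = y·sinθ with sinθ = 0.819152.
Along the incline, y_c = h_c/sinθ = 6.80855/0.819152 = 8.31171 m.
The centroid is at the centre, 1.02 m below the top of the plate, so the highest point sits at y_top = 8.31171 − 1.02 = 7.29171 m along the incline.

y_top ≈ 7.292 m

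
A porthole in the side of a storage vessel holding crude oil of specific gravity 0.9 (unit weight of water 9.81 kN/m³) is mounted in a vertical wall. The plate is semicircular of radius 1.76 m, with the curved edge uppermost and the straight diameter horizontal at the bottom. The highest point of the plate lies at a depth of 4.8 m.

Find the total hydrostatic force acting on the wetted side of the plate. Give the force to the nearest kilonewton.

F ≈ 250 kN

γ = 0.9 × 9.81 = 8.829 kN/m³.
The centroid lies 4r/(3π) = 0.746967 m above the diameter, so r − 4r/(3π) = 1.76 − 0.746967 = 1.01303 m below the topmost point, so the centroid depth is h_c = 4.8 + 1.01303 = 5.81303 m.
A = πr²/2 = π × 1.76²/2 = 4.8657 m².
Resultant F = γ·h_c·A = 8.829 × 5.81303 × 4.8657 = 249.723 kN.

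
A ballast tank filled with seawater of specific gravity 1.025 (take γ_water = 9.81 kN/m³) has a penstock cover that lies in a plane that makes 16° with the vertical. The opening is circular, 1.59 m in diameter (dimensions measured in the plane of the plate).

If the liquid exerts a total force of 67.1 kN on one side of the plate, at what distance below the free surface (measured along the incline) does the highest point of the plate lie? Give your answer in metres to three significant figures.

y_top ≈ 2.70 m

γ = 1.025 × 9.81 = 10.05525 kN/m³.
A = π(0.795)² = 1.98557 m².
From F = γ·h_c·A, the centroid depth is h_c = 67.1/(10.05525 × 1.98557) = 3.36081 m.
The plate makes 16° with the vertical, i.e. θ = 90° − 16° = 74° to the horizontal. Measuring y along the incline from the free-surface line, vertical depth h = y·sinθ with sinθ = 0.961262.
Along the incline, y_c = h_c/sinθ = 3.36081/0.961262 = 3.49625 m.
The centroid is at the centre, 0.795 m below the top of the plate, so the highest point sits at y_top = 3.49625 − 0.795 = 2.70125 m along the incline.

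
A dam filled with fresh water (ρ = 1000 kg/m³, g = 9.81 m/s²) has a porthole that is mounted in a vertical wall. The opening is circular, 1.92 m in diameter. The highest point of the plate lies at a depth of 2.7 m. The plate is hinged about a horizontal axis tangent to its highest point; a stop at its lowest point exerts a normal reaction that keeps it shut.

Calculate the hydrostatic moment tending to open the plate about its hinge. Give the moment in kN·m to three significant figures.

M ≈ 106 kN·m

γ = ρg = 1000 × 9.81 = 9810 N/m³ = 9.81 kN/m³.
The centroid is at the centre, 0.96 m below the top of the plate, so the centroid depth is h_c = 2.7 + 0.96 = 3.66 m.
A = π(0.96)² = 2.89529 m².
Resultant F = γ·h_c·A = 9.81 × 3.66 × 2.89529 = 103.954 kN.
I_c = πr⁴/4 = π × 0.96⁴/4 = 0.667075 m⁴.
Centre of pressure: y_p = y_c + I_c/(y_c·A) = 3.66 + 0.667075/(3.66 × 2.89529) = 3.66 + 0.0629508 = 3.72295 m along the plane.
The resultant acts 0.96 + 0.0629508 = 1.02295 m (along the plate) below the hinge at the top edge, so the moment about the hinge is M = F × 1.02295 = 103.954 × 1.02295 = 106.34 kN·m.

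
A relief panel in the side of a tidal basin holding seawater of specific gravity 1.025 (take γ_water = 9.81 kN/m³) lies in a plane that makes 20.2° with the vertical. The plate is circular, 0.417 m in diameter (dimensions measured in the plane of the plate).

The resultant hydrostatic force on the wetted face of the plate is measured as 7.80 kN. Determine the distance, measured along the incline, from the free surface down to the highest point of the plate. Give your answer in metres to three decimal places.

y_top ≈ 5.844 m

γ = 1.025 × 9.81 = 10.05525 kN/m³.
A = π(0.2085)² = 0.136572 m².
From F = γ·h_c·A, the centroid depth is h_c = 7.80/(10.05525 × 0.136572) = 5.67989 m.
The plate makes 20.2° with the vertical, i.e. θ = 90° − 20.2° = 69.8° to the horizontal. Measuring y along the incline from the free-surface line, vertical depth h = y·sinθ with sinθ = 0.938493.
Along the incline, y_c = h_c/sinθ = 5.67989/0.938493 = 6.05214 m.
The centroid is at the centre, 0.2085 m below the top of the plate, so the highest point sits at y_top = 6.05214 − 0.2085 = 5.84364 m along the incline.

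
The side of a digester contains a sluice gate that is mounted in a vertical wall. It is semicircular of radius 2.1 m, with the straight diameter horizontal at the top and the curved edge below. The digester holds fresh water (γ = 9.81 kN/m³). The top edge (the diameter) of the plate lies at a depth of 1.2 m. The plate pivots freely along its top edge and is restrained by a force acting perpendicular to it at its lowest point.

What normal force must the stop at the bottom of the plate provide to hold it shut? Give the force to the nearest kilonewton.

P ≈ 70 kN

γ = 9.81 kN/m³.
The centroid of a semicircle lies 4r/(3π) = 0.891268 m from the diameter, here below the top edge, so the centroid depth is h_c = 1.2 + 0.891268 = 2.09127 m.
A = πr²/2 = π × 2.1²/2 = 6.92721 m².
Resultant F = γ·h_c·A = 9.81 × 2.09127 × 6.92721 = 142.114 kN.
I_c = (π/8 − 8/(9π))·r⁴ = 0.109757 × 2.1⁴ = 2.13457 m⁴.
Centre of pressure: y_p = y_c + I_c/(y_c·A) = 2.09127 + 2.13457/(2.09127 × 6.92721) = 2.09127 + 0.147347 = 2.23862 m along the plane.
The resultant acts 0.891268 + 0.147347 = 1.03862 m (along the plate) below the hinge at the top edge, so the moment about the hinge is M = F × 1.03862 = 142.114 × 1.03862 = 147.602 kN·m.
A normal force at the bottom, 2.1 m from the hinge, must supply this moment: P = 147.602/2.1 = 70.2867 kN.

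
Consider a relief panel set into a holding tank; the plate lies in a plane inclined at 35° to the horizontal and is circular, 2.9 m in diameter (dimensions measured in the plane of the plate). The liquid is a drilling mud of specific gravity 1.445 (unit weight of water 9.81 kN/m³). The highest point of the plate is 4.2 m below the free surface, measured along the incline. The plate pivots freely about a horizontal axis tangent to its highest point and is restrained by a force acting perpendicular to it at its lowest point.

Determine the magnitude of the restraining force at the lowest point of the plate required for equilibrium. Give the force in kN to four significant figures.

γ = 1.445 × 9.81 = 14.17545 kN/m³.
Let θ = 35° be the plate's angle to the horizontal; measure y along the incline from where the plane meets the free surface. Vertical depth h = y·sinθ with sinθ = 0.573576.
The centroid is at the centre, 1.45 m below the top of the plate, so y_c = 4.2 + 1.45 = 5.65 m and h_c = 5.65 × 0.573576 = 3.2407 m.
A = π(1.45)² = 6.6052 m².
Resultant F = γ·h_c·A = 14.17545 × 3.2407 × 6.6052 = 303.432 kN.
I_c = πr⁴/4 = π × 1.45⁴/4 = 3.47186 m⁴.
Centre of pressure: y_p = y_c + I_c/(y_c·A) = 5.65 + 3.47186/(5.65 × 6.6052) = 5.65 + 0.093031 = 5.74303 m along the plane.
The resultant acts 1.45 + 0.093031 = 1.54303 m (along the plate) below the hinge at the top edge, so the moment about the hinge is M = F × 1.54303 = 303.432 × 1.54303 = 468.205 kN·m.
A normal force at the bottom, 2.9 m from the hinge, must supply this moment: P = 468.205/2.9 = 161.45 kN.

P ≈ 161.5 kN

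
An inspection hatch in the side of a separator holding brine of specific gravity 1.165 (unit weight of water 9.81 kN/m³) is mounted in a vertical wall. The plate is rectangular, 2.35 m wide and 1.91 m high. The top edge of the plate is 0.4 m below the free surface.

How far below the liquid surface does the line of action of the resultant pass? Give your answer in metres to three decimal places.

γ = 1.165 × 9.81 = 11.42865 kN/m³.
The centroid lies 1.91/2 = 0.955 m below the top edge, so the centroid depth is h_c = 0.4 + 0.955 = 1.355 m.
A = 2.35 × 1.91 = 4.4885 m².
Resultant F = γ·h_c·A = 11.42865 × 1.355 × 4.4885 = 69.5081 kN.
I_c = b·h³/12 = 2.35 × 1.91³/12 = 1.36454 m⁴.
Centre of pressure: y_p = y_c + I_c/(y_c·A) = 1.355 + 1.36454/(1.355 × 4.4885) = 1.355 + 0.22436 = 1.57936 m along the plane.

h_p = 1.579 m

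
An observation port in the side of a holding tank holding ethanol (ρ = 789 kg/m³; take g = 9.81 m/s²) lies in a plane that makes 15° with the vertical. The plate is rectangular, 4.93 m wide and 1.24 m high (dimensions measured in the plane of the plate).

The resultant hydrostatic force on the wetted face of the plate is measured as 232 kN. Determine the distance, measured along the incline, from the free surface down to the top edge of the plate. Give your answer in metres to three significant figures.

y_top ≈ 4.46 m

γ = ρg = 789 × 9.81 / 1000 = 7.74009 kN/m³.
A = 4.93 × 1.24 = 6.1132 m².
From F = γ·h_c·A, the centroid depth is h_c = 232/(7.74009 × 6.1132) = 4.90313 m.
The plate makes 15° with the vertical, i.e. θ = 90° − 15° = 75° to the horizontal. Measuring y along the incline from the free-surface line, vertical depth h = y·sinθ with sinθ = 0.965926.
Along the incline, y_c = h_c/sinθ = 4.90313/0.965926 = 5.07609 m.
The centroid lies 1.24/2 = 0.62 m below the top edge, so the top edge sits at y_top = 5.07609 − 0.62 = 4.45609 m along the incline.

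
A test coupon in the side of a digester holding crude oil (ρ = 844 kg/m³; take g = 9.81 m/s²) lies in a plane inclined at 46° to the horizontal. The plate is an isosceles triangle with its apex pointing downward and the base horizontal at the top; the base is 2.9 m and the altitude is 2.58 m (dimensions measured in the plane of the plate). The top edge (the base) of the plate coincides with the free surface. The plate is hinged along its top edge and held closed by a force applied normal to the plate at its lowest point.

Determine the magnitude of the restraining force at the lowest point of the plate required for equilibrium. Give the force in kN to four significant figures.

γ = ρg = 844 × 9.81 / 1000 = 8.27964 kN/m³.
Let θ = 46° be the plate's angle to the horizontal; measure y along the incline from where the plane meets the free surface. Vertical depth h = y·sinθ with sinθ = 0.719340.
With the apex down, the centroid sits h/3 = 2.58/3 = 0.86 m below the base (the top edge), so y_c = 0.86 m and h_c = 0.86 × 0.719340 = 0.618632 m.
A = ½ × 2.9 × 2.58 = 3.741 m².
Resultant F = γ·h_c·A = 8.27964 × 0.618632 × 3.741 = 19.1616 kN.
I_c = b·h³/36 = 2.9 × 2.58³/36 = 1.38342 m⁴.
Centre of pressure: y_p = y_c + I_c/(y_c·A) = 0.86 + 1.38342/(0.86 × 3.741) = 0.86 + 0.429999 = 1.29 m along the plane.
The resultant acts 0.86 + 0.429999 = 1.29 m (along the plate) below the hinge at the top edge, so the moment about the hinge is M = F × 1.29 = 19.1616 × 1.29 = 24.7185 kN·m.
A normal force at the bottom, 2.58 m from the hinge, must supply this moment: P = 24.7185/2.58 = 9.58081 kN.

P ≈ 9.581 kN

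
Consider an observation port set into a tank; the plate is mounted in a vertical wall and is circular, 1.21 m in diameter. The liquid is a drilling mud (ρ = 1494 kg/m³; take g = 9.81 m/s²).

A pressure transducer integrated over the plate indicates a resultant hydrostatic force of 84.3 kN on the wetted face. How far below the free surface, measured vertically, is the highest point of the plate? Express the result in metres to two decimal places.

γ = ρg = 1494 × 9.81 / 1000 = 14.65614 kN/m³.
A = π(0.605)² = 1.1499 m².
From F = γ·h_c·A, the centroid depth is h_c = 84.3/(14.65614 × 1.1499) = 5.00205 m.
The centroid is at the centre, 0.605 m below the top of the plate, so the highest point sits at h_top = 5.00205 − 0.605 = 4.39705 m below the surface.

d_top ≈ 4.40 m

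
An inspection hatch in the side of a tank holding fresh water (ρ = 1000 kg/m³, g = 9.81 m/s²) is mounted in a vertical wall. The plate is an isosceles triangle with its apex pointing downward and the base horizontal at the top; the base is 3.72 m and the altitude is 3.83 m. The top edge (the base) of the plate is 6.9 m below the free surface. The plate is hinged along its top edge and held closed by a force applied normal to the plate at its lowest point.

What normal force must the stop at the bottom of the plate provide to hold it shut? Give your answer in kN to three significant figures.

γ = ρg = 1000 × 9.81 = 9810 N/m³ = 9.81 kN/m³.
With the apex down, the centroid sits h/3 = 3.83/3 = 1.27667 m below the base (the top edge), so the centroid depth is h_c = 6.9 + 1.27667 = 8.17667 m.
A = ½ × 3.72 × 3.83 = 7.1238 m².
Resultant F = γ·h_c·A = 9.81 × 8.17667 × 7.1238 = 571.422 kN.
I_c = b·h³/36 = 3.72 × 3.83³/36 = 5.80546 m⁴.
Centre of pressure: y_p = y_c + I_c/(y_c·A) = 8.17667 + 5.80546/(8.17667 × 7.1238) = 8.17667 + 0.0996663 = 8.27634 m along the plane.
The resultant acts 1.27667 + 0.0996663 = 1.37634 m (along the plate) below the hinge at the top edge, so the moment about the hinge is M = F × 1.37634 = 571.422 × 1.37634 = 786.471 kN·m.
A normal force at the bottom, 3.83 m from the hinge, must supply this moment: P = 786.471/3.83 = 205.345 kN.

P ≈ 205 kN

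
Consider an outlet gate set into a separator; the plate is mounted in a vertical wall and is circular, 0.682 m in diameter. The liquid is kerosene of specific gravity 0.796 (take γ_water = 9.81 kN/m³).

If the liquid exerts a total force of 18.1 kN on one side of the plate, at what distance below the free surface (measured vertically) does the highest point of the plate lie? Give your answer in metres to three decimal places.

d_top ≈ 6.004 m

γ = 0.796 × 9.81 = 7.80876 kN/m³.
A = π(0.341)² = 0.365308 m².
From F = γ·h_c·A, the centroid depth is h_c = 18.1/(7.80876 × 0.365308) = 6.34508 m.
The centroid is at the centre, 0.341 m below the top of the plate, so the highest point sits at h_top = 6.34508 − 0.341 = 6.00408 m below the surface.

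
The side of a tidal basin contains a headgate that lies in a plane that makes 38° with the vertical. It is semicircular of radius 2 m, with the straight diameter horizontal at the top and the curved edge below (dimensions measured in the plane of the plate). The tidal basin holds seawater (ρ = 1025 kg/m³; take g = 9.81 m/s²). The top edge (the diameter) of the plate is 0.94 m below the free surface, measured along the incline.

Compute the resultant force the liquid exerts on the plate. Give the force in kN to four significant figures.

γ = ρg = 1025 × 9.81 / 1000 = 10.05525 kN/m³.
The plate makes 38° with the vertical, i.e. θ = 90° − 38° = 52° to the horizontal. Measuring y along the incline from the free-surface line, vertical depth h = y·sinθ with sinθ = 0.788011.
The centroid of a semicircle lies 4r/(3π) = 0.848826 m from the diameter, here below the top edge, so y_c = 0.94 + 0.848826 = 1.78883 m and h_c = 1.78883 × 0.788011 = 1.40962 m.
A = πr²/2 = π × 2²/2 = 6.28319 m².
Resultant F = γ·h_c·A = 10.05525 × 1.40962 × 6.28319 = 89.0584 kN.

F ≈ 89.06 kN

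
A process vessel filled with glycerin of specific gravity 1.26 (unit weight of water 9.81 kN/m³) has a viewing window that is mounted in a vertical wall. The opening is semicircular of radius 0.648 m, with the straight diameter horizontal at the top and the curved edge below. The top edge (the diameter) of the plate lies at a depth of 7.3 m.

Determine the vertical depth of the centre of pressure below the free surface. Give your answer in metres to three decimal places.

h_p = 7.579 m

γ = 1.26 × 9.81 = 12.3606 kN/m³.
The centroid of a semicircle lies 4r/(3π) = 0.27502 m from the diameter, here below the top edge, so the centroid depth is h_c = 7.3 + 0.27502 = 7.57502 m.
A = πr²/2 = π × 0.648²/2 = 0.659584 m².
Resultant F = γ·h_c·A = 12.3606 × 7.57502 × 0.659584 = 61.758 kN.
I_c = (π/8 − 8/(9π))·r⁴ = 0.109757 × 0.648⁴ = 0.0193523 m⁴.
Centre of pressure: y_p = y_c + I_c/(y_c·A) = 7.57502 + 0.0193523/(7.57502 × 0.659584) = 7.57502 + 0.00387328 = 7.57889 m along the plane.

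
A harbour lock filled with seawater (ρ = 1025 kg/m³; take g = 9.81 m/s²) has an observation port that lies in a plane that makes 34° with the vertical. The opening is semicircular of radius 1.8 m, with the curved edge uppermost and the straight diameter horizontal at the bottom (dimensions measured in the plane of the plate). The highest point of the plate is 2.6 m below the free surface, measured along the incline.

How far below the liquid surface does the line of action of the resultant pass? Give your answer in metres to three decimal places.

γ = ρg = 1025 × 9.81 / 1000 = 10.05525 kN/m³.
The plate makes 34° with the vertical, i.e. θ = 90° − 34° = 56° to the horizontal. Measuring y along the incline from the free-surface line, vertical depth h = y·sinθ with sinθ = 0.829038.
The centroid lies 4r/(3π) = 0.763944 m above the diameter, so r − 4r/(3π) = 1.8 − 0.763944 = 1.03606 m below the topmost point, so y_c = 2.6 + 1.03606 = 3.63606 m and h_c = 3.63606 × 0.829038 = 3.01443 m.
A = πr²/2 = π × 1.8²/2 = 5.08938 m².
Resultant F = γ·h_c·A = 10.05525 × 3.01443 × 5.08938 = 154.263 kN.
I_c = (π/8 − 8/(9π))·r⁴ = 0.109757 × 1.8⁴ = 1.15219 m⁴.
Centre of pressure: y_p = y_c + I_c/(y_c·A) = 3.63606 + 1.15219/(3.63606 × 5.08938) = 3.63606 + 0.0622627 = 3.69832 m along the plane.
Vertically, h_p = y_p·sinθ = 3.69832 × 0.829038 = 3.06605 m.

h_p = 3.066 m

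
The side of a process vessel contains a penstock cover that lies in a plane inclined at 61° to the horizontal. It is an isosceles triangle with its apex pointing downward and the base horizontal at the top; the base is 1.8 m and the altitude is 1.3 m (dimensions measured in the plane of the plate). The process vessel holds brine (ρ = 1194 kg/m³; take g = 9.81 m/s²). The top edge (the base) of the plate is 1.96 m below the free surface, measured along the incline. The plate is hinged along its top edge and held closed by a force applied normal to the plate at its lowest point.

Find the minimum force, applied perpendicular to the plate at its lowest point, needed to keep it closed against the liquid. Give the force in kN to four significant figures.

γ = ρg = 1194 × 9.81 / 1000 = 11.71314 kN/m³.
Let θ = 61° be the plate's angle to the horizontal; measure y along the incline from where the plane meets the free surface. Vertical depth h = y·sinθ with sinθ = 0.874620.
With the apex down, the centroid sits h/3 = 1.3/3 = 0.433333 m below the base (the top edge), so y_c = 1.96 + 0.433333 = 2.39333 m and h_c = 2.39333 × 0.874620 = 2.09325 m.
A = ½ × 1.8 × 1.3 = 1.17 m².
Resultant F = γ·h_c·A = 11.71314 × 2.09325 × 1.17 = 28.6867 kN.
I_c = b·h³/36 = 1.8 × 1.3³/36 = 0.10985 m⁴.
Centre of pressure: y_p = y_c + I_c/(y_c·A) = 2.39333 + 0.10985/(2.39333 × 1.17) = 2.39333 + 0.0392294 = 2.43256 m along the plane.
The resultant acts 0.433333 + 0.0392294 = 0.472562 m (along the plate) below the hinge at the top edge, so the moment about the hinge is M = F × 0.472562 = 28.6867 × 0.472562 = 13.5562 kN·m.
A normal force at the bottom, 1.3 m from the hinge, must supply this moment: P = 13.5562/1.3 = 10.4278 kN.

P ≈ 10.43 kN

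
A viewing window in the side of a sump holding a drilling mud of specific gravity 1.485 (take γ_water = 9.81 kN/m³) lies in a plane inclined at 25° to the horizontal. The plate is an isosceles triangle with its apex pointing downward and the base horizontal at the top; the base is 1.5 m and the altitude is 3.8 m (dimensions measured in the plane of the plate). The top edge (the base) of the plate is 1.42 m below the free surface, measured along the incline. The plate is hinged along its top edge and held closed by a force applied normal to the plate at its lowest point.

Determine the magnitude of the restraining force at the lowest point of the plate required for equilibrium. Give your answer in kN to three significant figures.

γ = 1.485 × 9.81 = 14.56785 kN/m³.
Let θ = 25° be the plate's angle to the horizontal; measure y along the incline from where the plane meets the free surface. Vertical depth h = y·sinθ with sinθ = 0.422618.
With the apex down, the centroid sits h/3 = 3.8/3 = 1.26667 m below the base (the top edge), so y_c = 1.42 + 1.26667 = 2.68667 m and h_c = 2.68667 × 0.422618 = 1.13544 m.
A = ½ × 1.5 × 3.8 = 2.85 m².
Resultant F = γ·h_c·A = 14.56785 × 1.13544 × 2.85 = 47.1416 kN.
I_c = b·h³/36 = 1.5 × 3.8³/36 = 2.28633 m⁴.
Centre of pressure: y_p = y_c + I_c/(y_c·A) = 2.68667 + 2.28633/(2.68667 × 2.85) = 2.68667 + 0.298593 = 2.98526 m along the plane.
The resultant acts 1.26667 + 0.298593 = 1.56526 m (along the plate) below the hinge at the top edge, so the moment about the hinge is M = F × 1.56526 = 47.1416 × 1.56526 = 73.7889 kN·m.
A normal force at the bottom, 3.8 m from the hinge, must supply this moment: P = 73.7889/3.8 = 19.4181 kN.

P ≈ 19.4 kN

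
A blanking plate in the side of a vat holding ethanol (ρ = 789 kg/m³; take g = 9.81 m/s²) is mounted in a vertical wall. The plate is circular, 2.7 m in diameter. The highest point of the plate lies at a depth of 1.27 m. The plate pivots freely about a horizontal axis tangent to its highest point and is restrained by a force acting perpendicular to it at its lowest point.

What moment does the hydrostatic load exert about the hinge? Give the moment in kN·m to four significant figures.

M ≈ 176.9 kN·m

γ = ρg = 789 × 9.81 / 1000 = 7.74009 kN/m³.
The centroid is at the centre, 1.35 m below the top of the plate, so the centroid depth is h_c = 1.27 + 1.35 = 2.62 m.
A = π(1.35)² = 5.72555 m².
Resultant F = γ·h_c·A = 7.74009 × 2.62 × 5.72555 = 116.109 kN.
I_c = πr⁴/4 = π × 1.35⁴/4 = 2.6087 m⁴.
Centre of pressure: y_p = y_c + I_c/(y_c·A) = 2.62 + 2.6087/(2.62 × 5.72555) = 2.62 + 0.173902 = 2.7939 m along the plane.
The resultant acts 1.35 + 0.173902 = 1.5239 m (along the plate) below the hinge at the top edge, so the moment about the hinge is M = F × 1.5239 = 116.109 × 1.5239 = 176.939 kN·m.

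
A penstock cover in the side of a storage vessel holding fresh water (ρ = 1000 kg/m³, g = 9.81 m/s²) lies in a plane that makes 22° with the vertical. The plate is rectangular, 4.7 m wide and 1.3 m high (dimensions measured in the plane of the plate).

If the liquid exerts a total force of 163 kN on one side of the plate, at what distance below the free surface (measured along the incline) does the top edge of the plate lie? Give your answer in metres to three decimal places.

γ = ρg = 1000 × 9.81 = 9810 N/m³ = 9.81 kN/m³.
A = 4.7 × 1.3 = 6.11 m².
From F = γ·h_c·A, the centroid depth is h_c = 163/(9.81 × 6.11) = 2.71943 m.
The plate makes 22° with the vertical, i.e. θ = 90° − 22° = 68° to the horizontal. Measuring y along the incline from the free-surface line, vertical depth h = y·sinθ with sinθ = 0.927184.
Along the incline, y_c = h_c/sinθ = 2.71943/0.927184 = 2.933 m.
The centroid lies 1.3/2 = 0.65 m below the top edge, so the top edge sits at y_top = 2.933 − 0.65 = 2.283 m along the incline.

y_top ≈ 2.283 m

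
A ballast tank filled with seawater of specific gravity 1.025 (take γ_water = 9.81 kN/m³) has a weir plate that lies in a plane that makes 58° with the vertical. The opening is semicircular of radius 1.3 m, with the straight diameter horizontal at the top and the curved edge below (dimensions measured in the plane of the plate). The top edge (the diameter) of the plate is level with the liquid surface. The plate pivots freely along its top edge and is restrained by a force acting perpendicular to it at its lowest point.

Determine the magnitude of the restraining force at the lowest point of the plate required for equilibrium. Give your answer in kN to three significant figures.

γ = 1.025 × 9.81 = 10.05525 kN/m³.
The plate makes 58° with the vertical, i.e. θ = 90° − 58° = 32° to the horizontal. Measuring y along the incline from the free-surface line, vertical depth h = y·sinθ with sinθ = 0.529919.
The centroid of a semicircle lies 4r/(3π) = 0.551737 m from the diameter, here below the top edge, so y_c = 0.551737 m and h_c = 0.551737 × 0.529919 = 0.292376 m.
A = πr²/2 = π × 1.3²/2 = 2.65465 m².
Resultant F = γ·h_c·A = 10.05525 × 0.292376 × 2.65465 = 7.80444 kN.
I_c = (π/8 − 8/(9π))·r⁴ = 0.109757 × 1.3⁴ = 0.313477 m⁴.
Centre of pressure: y_p = y_c + I_c/(y_c·A) = 0.551737 + 0.313477/(0.551737 × 2.65465) = 0.551737 + 0.214026 = 0.765763 m along the plane.
The resultant acts 0.551737 + 0.214026 = 0.765763 m (along the plate) below the hinge at the top edge, so the moment about the hinge is M = F × 0.765763 = 7.80444 × 0.765763 = 5.97635 kN·m.
A normal force at the bottom, 1.3 m from the hinge, must supply this moment: P = 5.97635/1.3 = 4.59719 kN.

P ≈ 4.60 kN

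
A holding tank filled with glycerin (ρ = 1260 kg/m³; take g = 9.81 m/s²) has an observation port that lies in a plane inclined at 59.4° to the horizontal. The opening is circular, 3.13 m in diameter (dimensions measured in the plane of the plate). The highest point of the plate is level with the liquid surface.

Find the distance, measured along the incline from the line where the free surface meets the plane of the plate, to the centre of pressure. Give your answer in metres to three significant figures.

γ = ρg = 1260 × 9.81 / 1000 = 12.3606 kN/m³.
Let θ = 59.4° be the plate's angle to the horizontal; measure y along the incline from where the plane meets the free surface. Vertical depth h = y·sinθ with sinθ = 0.860742.
The centroid is at the centre, 1.565 m below the top of the plate, so y_c = 1.565 m and h_c = 1.565 × 0.860742 = 1.34706 m.
A = π(1.565)² = 7.69447 m².
Resultant F = γ·h_c·A = 12.3606 × 1.34706 × 7.69447 = 128.117 kN.
I_c = πr⁴/4 = π × 1.565⁴/4 = 4.71137 m⁴.
Centre of pressure: y_p = y_c + I_c/(y_c·A) = 1.565 + 4.71137/(1.565 × 7.69447) = 1.565 + 0.39125 = 1.95625 m along the plane.

y_p = 1.96 m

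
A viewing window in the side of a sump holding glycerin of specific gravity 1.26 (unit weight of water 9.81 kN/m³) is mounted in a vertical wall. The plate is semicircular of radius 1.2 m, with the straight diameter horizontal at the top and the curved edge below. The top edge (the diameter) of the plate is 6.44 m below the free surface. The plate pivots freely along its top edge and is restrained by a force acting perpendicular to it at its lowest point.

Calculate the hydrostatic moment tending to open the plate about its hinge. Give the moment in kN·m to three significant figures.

M ≈ 102 kN·m

γ = 1.26 × 9.81 = 12.3606 kN/m³.
The centroid of a semicircle lies 4r/(3π) = 0.509296 m from the diameter, here below the top edge, so the centroid depth is h_c = 6.44 + 0.509296 = 6.9493 m.
A = πr²/2 = π × 1.2²/2 = 2.26195 m².
Resultant F = γ·h_c·A = 12.3606 × 6.9493 × 2.26195 = 194.296 kN.
I_c = (π/8 − 8/(9π))·r⁴ = 0.109757 × 1.2⁴ = 0.227592 m⁴.
Centre of pressure: y_p = y_c + I_c/(y_c·A) = 6.9493 + 0.227592/(6.9493 × 2.26195) = 6.9493 + 0.0144788 = 6.96378 m along the plane.
The resultant acts 0.509296 + 0.0144788 = 0.523775 m (along the plate) below the hinge at the top edge, so the moment about the hinge is M = F × 0.523775 = 194.296 × 0.523775 = 101.767 kN·m.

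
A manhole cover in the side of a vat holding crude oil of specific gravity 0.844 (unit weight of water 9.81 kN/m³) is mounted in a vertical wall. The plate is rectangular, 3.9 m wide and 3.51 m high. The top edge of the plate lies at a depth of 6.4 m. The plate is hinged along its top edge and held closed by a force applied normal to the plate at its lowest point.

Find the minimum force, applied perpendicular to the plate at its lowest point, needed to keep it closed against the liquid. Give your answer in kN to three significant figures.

γ = 0.844 × 9.81 = 8.27964 kN/m³.
The centroid lies 3.51/2 = 1.755 m below the top edge, so the centroid depth is h_c = 6.4 + 1.755 = 8.155 m.
A = 3.9 × 3.51 = 13.689 m².
Resultant F = γ·h_c·A = 8.27964 × 8.155 × 13.689 = 924.288 kN.
I_c = b·h³/12 = 3.9 × 3.51³/12 = 14.0542 m⁴.
Centre of pressure: y_p = y_c + I_c/(y_c·A) = 8.155 + 14.0542/(8.155 × 13.689) = 8.155 + 0.125896 = 8.2809 m along the plane.
The resultant acts 1.755 + 0.125896 = 1.8809 m (along the plate) below the hinge at the top edge, so the moment about the hinge is M = F × 1.8809 = 924.288 × 1.8809 = 1738.49 kN·m.
A normal force at the bottom, 3.51 m from the hinge, must supply this moment: P = 1738.49/3.51 = 495.296 kN.

P ≈ 495 kN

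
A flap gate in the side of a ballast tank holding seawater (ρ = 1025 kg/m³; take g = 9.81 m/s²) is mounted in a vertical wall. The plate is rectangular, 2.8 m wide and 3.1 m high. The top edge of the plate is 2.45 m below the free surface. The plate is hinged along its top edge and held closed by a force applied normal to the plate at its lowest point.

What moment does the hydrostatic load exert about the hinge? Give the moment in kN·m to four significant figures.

M ≈ 611.0 kN·m

γ = ρg = 1025 × 9.81 / 1000 = 10.05525 kN/m³.
The centroid lies 3.1/2 = 1.55 m below the top edge, so the centroid depth is h_c = 2.45 + 1.55 = 4 m.
A = 2.8 × 3.1 = 8.68 m².
Resultant F = γ·h_c·A = 10.05525 × 4 × 8.68 = 349.118 kN.
I_c = b·h³/12 = 2.8 × 3.1³/12 = 6.95123 m⁴.
Centre of pressure: y_p = y_c + I_c/(y_c·A) = 4 + 6.95123/(4 × 8.68) = 4 + 0.200208 = 4.20021 m along the plane.
The resultant acts 1.55 + 0.200208 = 1.75021 m (along the plate) below the hinge at the top edge, so the moment about the hinge is M = F × 1.75021 = 349.118 × 1.75021 = 611.03 kN·m.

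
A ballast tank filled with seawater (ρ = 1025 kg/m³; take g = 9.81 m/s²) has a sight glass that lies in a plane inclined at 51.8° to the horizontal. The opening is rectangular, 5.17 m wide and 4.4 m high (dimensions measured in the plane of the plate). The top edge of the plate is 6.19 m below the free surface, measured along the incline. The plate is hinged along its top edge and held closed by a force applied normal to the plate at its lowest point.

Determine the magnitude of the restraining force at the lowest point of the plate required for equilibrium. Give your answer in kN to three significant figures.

P ≈ 820 kN

γ = ρg = 1025 × 9.81 / 1000 = 10.05525 kN/m³.
Let θ = 51.8° be the plate's angle to the horizontal; measure y along the incline from where the plane meets the free surface. Vertical depth h = y·sinθ with sinθ = 0.785857.
The centroid lies 4.4/2 = 2.2 m below the top edge, so y_c = 6.19 + 2.2 = 8.39 m and h_c = 8.39 × 0.785857 = 6.59334 m.
A = 5.17 × 4.4 = 22.748 m².
Resultant F = γ·h_c·A = 10.05525 × 6.59334 × 22.748 = 1508.14 kN.
I_c = b·h³/12 = 5.17 × 4.4³/12 = 36.7001 m⁴.
Centre of pressure: y_p = y_c + I_c/(y_c·A) = 8.39 + 36.7001/(8.39 × 22.748) = 8.39 + 0.192292 = 8.58229 m along the plane.
The resultant acts 2.2 + 0.192292 = 2.39229 m (along the plate) below the hinge at the top edge, so the moment about the hinge is M = F × 2.39229 = 1508.14 × 2.39229 = 3607.91 kN·m.
A normal force at the bottom, 4.4 m from the hinge, must supply this moment: P = 3607.91/4.4 = 819.98 kN.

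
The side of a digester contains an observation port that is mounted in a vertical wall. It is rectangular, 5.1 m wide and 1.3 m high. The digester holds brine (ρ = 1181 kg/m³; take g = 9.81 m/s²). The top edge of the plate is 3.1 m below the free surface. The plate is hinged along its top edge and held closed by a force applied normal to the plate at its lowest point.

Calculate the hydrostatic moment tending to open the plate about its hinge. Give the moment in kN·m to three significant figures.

γ = ρg = 1181 × 9.81 / 1000 = 11.58561 kN/m³.
The centroid lies 1.3/2 = 0.65 m below the top edge, so the centroid depth is h_c = 3.1 + 0.65 = 3.75 m.
A = 5.1 × 1.3 = 6.63 m².
Resultant F = γ·h_c·A = 11.58561 × 3.75 × 6.63 = 288.047 kN.
I_c = b·h³/12 = 5.1 × 1.3³/12 = 0.933725 m⁴.
Centre of pressure: y_p = y_c + I_c/(y_c·A) = 3.75 + 0.933725/(3.75 × 6.63) = 3.75 + 0.0375556 = 3.78756 m along the plane.
The resultant acts 0.65 + 0.0375556 = 0.687556 m (along the plate) below the hinge at the top edge, so the moment about the hinge is M = F × 0.687556 = 288.047 × 0.687556 = 198.048 kN·m.

M ≈ 198 kN·m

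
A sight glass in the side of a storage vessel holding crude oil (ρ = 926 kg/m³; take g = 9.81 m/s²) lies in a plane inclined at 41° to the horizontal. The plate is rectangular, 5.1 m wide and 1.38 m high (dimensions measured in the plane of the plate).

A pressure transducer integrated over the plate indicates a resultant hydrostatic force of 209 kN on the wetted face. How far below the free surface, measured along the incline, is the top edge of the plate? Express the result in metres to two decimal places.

y_top ≈ 4.29 m

γ = ρg = 926 × 9.81 / 1000 = 9.08406 kN/m³.
A = 5.1 × 1.38 = 7.038 m².
From F = γ·h_c·A, the centroid depth is h_c = 209/(9.08406 × 7.038) = 3.26902 m.
Let θ = 41° be the plate's angle to the horizontal; measure y along the incline from where the plane meets the free surface. Vertical depth h = y·sinθ with sinθ = 0.656059.
Along the incline, y_c = h_c/sinθ = 3.26902/0.656059 = 4.98281 m.
The centroid lies 1.38/2 = 0.69 m below the top edge, so the top edge sits at y_top = 4.98281 − 0.69 = 4.29281 m along the incline.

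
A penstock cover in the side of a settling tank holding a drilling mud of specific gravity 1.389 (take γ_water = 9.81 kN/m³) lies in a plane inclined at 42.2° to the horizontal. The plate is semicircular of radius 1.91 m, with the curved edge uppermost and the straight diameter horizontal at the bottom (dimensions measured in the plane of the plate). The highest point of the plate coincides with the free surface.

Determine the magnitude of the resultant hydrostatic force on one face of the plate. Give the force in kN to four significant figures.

γ = 1.389 × 9.81 = 13.62609 kN/m³.
Let θ = 42.2° be the plate's angle to the horizontal; measure y along the incline from where the plane meets the free surface. Vertical depth h = y·sinθ with sinθ = 0.671721.
The centroid lies 4r/(3π) = 0.810629 m above the diameter, so r − 4r/(3π) = 1.91 − 0.810629 = 1.09937 m below the topmost point, so y_c = 1.09937 m and h_c = 1.09937 × 0.671721 = 0.73847 m.
A = πr²/2 = π × 1.91²/2 = 5.73042 m².
Resultant F = γ·h_c·A = 13.62609 × 0.73847 × 5.73042 = 57.6621 kN.

F ≈ 57.66 kN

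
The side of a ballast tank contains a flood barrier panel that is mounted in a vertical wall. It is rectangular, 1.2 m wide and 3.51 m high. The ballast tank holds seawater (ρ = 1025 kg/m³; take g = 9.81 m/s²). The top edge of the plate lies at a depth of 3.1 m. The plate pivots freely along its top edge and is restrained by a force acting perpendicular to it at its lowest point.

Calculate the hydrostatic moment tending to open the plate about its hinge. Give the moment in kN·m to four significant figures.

γ = ρg = 1025 × 9.81 / 1000 = 10.05525 kN/m³.
The centroid lies 3.51/2 = 1.755 m below the top edge, so the centroid depth is h_c = 3.1 + 1.755 = 4.855 m.
A = 1.2 × 3.51 = 4.212 m².
Resultant F = γ·h_c·A = 10.05525 × 4.855 × 4.212 = 205.622 kN.
I_c = b·h³/12 = 1.2 × 3.51³/12 = 4.32436 m⁴.
Centre of pressure: y_p = y_c + I_c/(y_c·A) = 4.855 + 4.32436/(4.855 × 4.212) = 4.855 + 0.211468 = 5.06647 m along the plane.
The resultant acts 1.755 + 0.211468 = 1.96647 m (along the plate) below the hinge at the top edge, so the moment about the hinge is M = F × 1.96647 = 205.622 × 1.96647 = 404.349 kN·m.

M ≈ 404.3 kN·m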